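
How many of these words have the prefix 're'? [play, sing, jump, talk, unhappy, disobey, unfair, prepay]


Checking each word for prefix 're':
  'play' -> no (count: 0)
  'sing' -> no (count: 0)
  'jump' -> no (count: 0)
  'talk' -> no (count: 0)
  'unhappy' -> no (count: 0)
  'disobey' -> no (count: 0)
  'unfair' -> no (count: 0)
  'prepay' -> no (count: 0)
Total with prefix 're': 0

0


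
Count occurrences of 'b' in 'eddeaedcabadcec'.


Scanning 'eddeaedcabadcec' for 'b':
  Position 9: 'b' -> MATCH (count: 1)
Total occurrences of 'b': 1

1


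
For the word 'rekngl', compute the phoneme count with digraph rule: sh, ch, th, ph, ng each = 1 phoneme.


Parsing 'rekngl' greedily, digraphs first:
  'r' -> consonant phoneme (phonemes so far: 1)
  'e' -> vowel phoneme (phonemes so far: 2)
  'k' -> consonant phoneme (phonemes so far: 3)
  'ng' -> digraph (1 consonant phoneme) (phonemes so far: 4)
  'l' -> consonant phoneme (phonemes so far: 5)
Total phonemes: 5

5


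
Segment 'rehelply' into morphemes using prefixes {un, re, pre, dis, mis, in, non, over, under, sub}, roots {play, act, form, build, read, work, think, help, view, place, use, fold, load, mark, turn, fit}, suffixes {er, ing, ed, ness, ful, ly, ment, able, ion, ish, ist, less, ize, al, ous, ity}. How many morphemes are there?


Segmenting 'rehelply' against the inventory:
  're' -> prefix (morpheme 1)
  'help' -> root (morpheme 2)
  'ly' -> suffix (morpheme 3)
Total morphemes: 3

3


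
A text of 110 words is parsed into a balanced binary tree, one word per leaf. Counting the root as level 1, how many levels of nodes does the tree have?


In a balanced binary tree with n leaves the deepest leaf is ceil(log2(n)) edges below the root,
so counting node levels inclusive of root and leaves gives ceil(log2(n)) + 1 levels.
log2(110) = 6.7814
ceil(6.7814) = 7
levels = 7 + 1 = 8

8


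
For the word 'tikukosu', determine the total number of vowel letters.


Scanning each character of 'tikukosu':
  Position 1: 't' -> consonant (running count: 0)
  Position 2: 'i' -> vowel (running count: 1)
  Position 3: 'k' -> consonant (running count: 1)
  Position 4: 'u' -> vowel (running count: 2)
  Position 5: 'k' -> consonant (running count: 2)
  Position 6: 'o' -> vowel (running count: 3)
  Position 7: 's' -> consonant (running count: 3)
  Position 8: 'u' -> vowel (running count: 4)
Total vowels: 4

4


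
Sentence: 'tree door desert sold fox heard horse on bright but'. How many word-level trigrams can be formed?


Word trigrams from [10] words:
  Trigram 1: (tree door desert)
  Trigram 2: (door desert sold)
  Trigram 3: (desert sold fox)
  Trigram 4: (sold fox heard)
  Trigram 5: (fox heard horse)
  Trigram 6: (heard horse on)
  Trigram 7: (horse on bright)
  Trigram 8: (on bright but)
Total word trigrams: 10 - 2 = 8

8


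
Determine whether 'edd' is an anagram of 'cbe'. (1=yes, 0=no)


Sort characters of 'edd': 'dde'
Sort characters of 'cbe': 'bce'
Sorted forms differ -> they are NOT anagrams
Result: 0

0


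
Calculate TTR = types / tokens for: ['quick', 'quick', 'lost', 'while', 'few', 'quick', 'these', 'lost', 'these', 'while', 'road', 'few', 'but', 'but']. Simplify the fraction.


Tokens: 14
Unique types: ('but', 'few', 'lost', 'quick', 'road', 'these', 'while') = 7
TTR = 7/14
Simplify: divide both by 7 -> 1/2
TTR = 1/2

1/2


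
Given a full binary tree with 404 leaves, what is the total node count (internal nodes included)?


Leaf nodes (terminals): 404
Internal nodes = n - 1 = 404 - 1 = 403
Total = leaves + internal = 404 + 403 = 807

807


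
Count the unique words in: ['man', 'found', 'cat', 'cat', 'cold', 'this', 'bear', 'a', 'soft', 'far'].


Listing all tokens and tracking unique types:
  Token 1: 'man' -> NEW (unique so far: 1)
  Token 2: 'found' -> NEW (unique so far: 2)
  Token 3: 'cat' -> NEW (unique so far: 3)
  Token 4: 'cat' -> duplicate (unique so far: 3)
  Token 5: 'cold' -> NEW (unique so far: 4)
  Token 6: 'this' -> NEW (unique so far: 5)
  Token 7: 'bear' -> NEW (unique so far: 6)
  Token 8: 'a' -> NEW (unique so far: 7)
  Token 9: 'soft' -> NEW (unique so far: 8)
  Token 10: 'far' -> NEW (unique so far: 9)
Unique types: ('a', 'bear', 'cat', 'cold', 'far', 'found', 'man', 'soft', 'this')
Vocabulary size: 9

9


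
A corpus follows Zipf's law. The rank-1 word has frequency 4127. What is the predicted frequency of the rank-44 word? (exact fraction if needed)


Zipf's law: freq(rank) = f1 / rank
f1 = 4127, rank = 44
freq = 4127 / 44
GCD(4127, 44) = 1
Simplified: 4127/44

4127/44


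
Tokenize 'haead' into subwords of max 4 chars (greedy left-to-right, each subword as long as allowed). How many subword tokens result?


'haead' has 5 characters.
Chunking with max size 4:
  Chunk 1: 'haea' (positions 0-3)
  Chunk 2: 'd' (positions 4-4)
Total chunks: ceil(5 / 4) = 2

2


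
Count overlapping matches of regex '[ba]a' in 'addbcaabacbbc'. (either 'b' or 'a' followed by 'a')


Pattern: [ba]a means either 'b' or 'a' followed by 'a'.
Scanning 'addbcaabacbbc' position-by-position:
  Pos 0: window 'ad' -> no
  Pos 1: window 'dd' -> no
  Pos 2: window 'db' -> no
  Pos 3: window 'bc' -> no
  Pos 4: window 'ca' -> no
  Pos 5: window 'aa' -> MATCH
  Pos 6: window 'ab' -> no
  Pos 7: window 'ba' -> MATCH
  Pos 8: window 'ac' -> no
  Pos 9: window 'cb' -> no
  Pos 10: window 'bb' -> no
  Pos 11: window 'bc' -> no
  Pos 12: window 'c' -> no
Total matches: 2

2


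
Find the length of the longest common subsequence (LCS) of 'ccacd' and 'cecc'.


DP table for LCS of 'ccacd' and 'cecc':
       c  e  c  c
    0  0  0  0  0
  c 0  1  1  1  1
  c 0  1  1  2  2
  a 0  1  1  2  2
  c 0  1  1  2  3
  d 0  1  1  2  3
LCS: 'ccc'
LCS length = 3

3


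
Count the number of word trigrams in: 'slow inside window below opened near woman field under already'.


Word trigrams from [10] words:
  Trigram 1: (slow inside window)
  Trigram 2: (inside window below)
  Trigram 3: (window below opened)
  Trigram 4: (below opened near)
  Trigram 5: (opened near woman)
  Trigram 6: (near woman field)
  Trigram 7: (woman field under)
  Trigram 8: (field under already)
Total word trigrams: 10 - 2 = 8

8


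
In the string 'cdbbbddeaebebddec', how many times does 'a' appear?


Scanning 'cdbbbddeaebebddec' for 'a':
  Position 8: 'a' -> MATCH (count: 1)
Total occurrences of 'a': 1

1


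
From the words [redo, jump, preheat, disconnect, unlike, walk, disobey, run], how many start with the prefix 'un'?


Checking each word for prefix 'un':
  'redo' -> no (count: 0)
  'jump' -> no (count: 0)
  'preheat' -> no (count: 0)
  'disconnect' -> no (count: 0)
  'unlike' -> YES, starts with 'un' (count: 1)
  'walk' -> no (count: 1)
  'disobey' -> no (count: 1)
  'run' -> no (count: 1)
Total with prefix 'un': 1

1


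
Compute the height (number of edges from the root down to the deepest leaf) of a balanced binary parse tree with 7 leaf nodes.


In a balanced binary tree with n leaves the deepest leaf is ceil(log2(n)) edges below the root.
log2(7) = 2.8074
ceil(2.8074) = 3
height (edges) = 3

3


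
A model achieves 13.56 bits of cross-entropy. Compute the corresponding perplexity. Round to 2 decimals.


Perplexity formula: PP = 2^H
H = 13.56
PP = 2^13.56
Decompose: 2^13.56 = 2^13 * 2^0.56
2^13 = 8192, 2^0.56 ~ 1.4742692
PP ~ 8192 * 1.4742692 = 12077.2132864
Rounded to 2 decimals: 12077.21

12077.21


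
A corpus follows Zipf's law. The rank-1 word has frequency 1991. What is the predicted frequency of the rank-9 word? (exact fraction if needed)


Zipf's law: freq(rank) = f1 / rank
f1 = 1991, rank = 9
freq = 1991 / 9
GCD(1991, 9) = 1
Simplified: 1991/9

1991/9


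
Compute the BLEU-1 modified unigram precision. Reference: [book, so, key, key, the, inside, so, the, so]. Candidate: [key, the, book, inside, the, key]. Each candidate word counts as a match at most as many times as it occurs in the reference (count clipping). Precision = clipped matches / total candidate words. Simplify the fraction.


Reference word counts: {'book': 1, 'inside': 1, 'key': 2, 'so': 3, 'the': 2}
Checking each candidate word (with clipping):
  'key' -> in reference (ref count 2, used 1/2) -> match (matches: 1)
  'the' -> in reference (ref count 2, used 1/2) -> match (matches: 2)
  'book' -> in reference (ref count 1, used 1/1) -> match (matches: 3)
  'inside' -> in reference (ref count 1, used 1/1) -> match (matches: 4)
  'the' -> in reference (ref count 2, used 2/2) -> match (matches: 5)
  'key' -> in reference (ref count 2, used 2/2) -> match (matches: 6)
Clipped matches: 6, Candidate length: 6
Precision = 6/6 = 1

1


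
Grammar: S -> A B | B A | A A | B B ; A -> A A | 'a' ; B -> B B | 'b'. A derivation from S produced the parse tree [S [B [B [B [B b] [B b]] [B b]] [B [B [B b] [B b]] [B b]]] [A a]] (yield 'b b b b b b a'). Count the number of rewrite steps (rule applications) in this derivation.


Every bracketed nonterminal node [X ...] in the tree is produced by exactly one rule application.
Reading the tree off as a leftmost derivation:
  Step 1: S  =>  B A   (applied S -> B A)
  Step 2: B A  =>  B B A   (applied B -> B B)
  Step 3: B B A  =>  B B B A   (applied B -> B B)
  Step 4: B B B A  =>  B B B B A   (applied B -> B B)
  Step 5: B B B B A  =>  b B B B A   (applied B -> b)
  Step 6: b B B B A  =>  b b B B A   (applied B -> b)
  Step 7: b b B B A  =>  b b b B A   (applied B -> b)
  Step 8: b b b B A  =>  b b b B B A   (applied B -> B B)
  Step 9: b b b B B A  =>  b b b B B B A   (applied B -> B B)
  Step 10: b b b B B B A  =>  b b b b B B A   (applied B -> b)
  Step 11: b b b b B B A  =>  b b b b b B A   (applied B -> b)
  Step 12: b b b b b B A  =>  b b b b b b A   (applied B -> b)
  Step 13: b b b b b b A  =>  b b b b b b a   (applied A -> a)
Final yield: b b b b b b a
Total rewrite steps: 13

13


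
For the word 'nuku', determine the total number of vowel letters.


Scanning each character of 'nuku':
  Position 1: 'n' -> consonant (running count: 0)
  Position 2: 'u' -> vowel (running count: 1)
  Position 3: 'k' -> consonant (running count: 1)
  Position 4: 'u' -> vowel (running count: 2)
Total vowels: 2

2


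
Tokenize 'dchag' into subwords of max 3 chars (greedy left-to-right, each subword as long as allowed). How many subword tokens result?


'dchag' has 5 characters.
Chunking with max size 3:
  Chunk 1: 'dch' (positions 0-2)
  Chunk 2: 'ag' (positions 3-4)
Total chunks: ceil(5 / 3) = 2

2


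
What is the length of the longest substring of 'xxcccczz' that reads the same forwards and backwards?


Scanning 'xxcccczz' for palindromic substrings.
Substring at positions 2-5: 'cccc'.
Check: reverse('cccc') = 'cccc' -> palindrome confirmed.
Neighbouring characters ('x' / 'z') break symmetry, so it cannot extend further.
No longer palindromic substring exists; longest length = 4

4


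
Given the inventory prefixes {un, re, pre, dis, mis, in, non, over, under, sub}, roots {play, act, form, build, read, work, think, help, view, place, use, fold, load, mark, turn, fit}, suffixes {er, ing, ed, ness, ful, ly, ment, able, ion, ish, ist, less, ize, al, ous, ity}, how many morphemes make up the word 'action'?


Segmenting 'action' against the inventory:
  'act' -> root (morpheme 1)
  'ion' -> suffix (morpheme 2)
Total morphemes: 2

2


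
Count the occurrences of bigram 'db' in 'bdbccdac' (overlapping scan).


Scanning 'bdbccdac' for bigram 'db':
  Position 0: 'bd' -> no
  Position 1: 'db' -> MATCH
  Position 2: 'bc' -> no
  Position 3: 'cc' -> no
  Position 4: 'cd' -> no
  Position 5: 'da' -> no
  Position 6: 'ac' -> no
Total matches: 1

1


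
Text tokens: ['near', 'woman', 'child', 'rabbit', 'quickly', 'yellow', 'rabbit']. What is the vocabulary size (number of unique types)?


Listing all tokens and tracking unique types:
  Token 1: 'near' -> NEW (unique so far: 1)
  Token 2: 'woman' -> NEW (unique so far: 2)
  Token 3: 'child' -> NEW (unique so far: 3)
  Token 4: 'rabbit' -> NEW (unique so far: 4)
  Token 5: 'quickly' -> NEW (unique so far: 5)
  Token 6: 'yellow' -> NEW (unique so far: 6)
  Token 7: 'rabbit' -> duplicate (unique so far: 6)
Unique types: ('child', 'near', 'quickly', 'rabbit', 'woman', 'yellow')
Vocabulary size: 6

6


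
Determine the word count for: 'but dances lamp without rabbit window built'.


Counting words by splitting on spaces:
  Word 1: 'but'
  Word 2: 'dances'
  Word 3: 'lamp'
  Word 4: 'without'
  Word 5: 'rabbit'
  Word 6: 'window'
  Word 7: 'built'
Total words: 7

7


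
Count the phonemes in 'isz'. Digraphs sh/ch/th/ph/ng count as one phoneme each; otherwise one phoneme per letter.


Parsing 'isz' greedily, digraphs first:
  'i' -> vowel phoneme (phonemes so far: 1)
  's' -> consonant phoneme (phonemes so far: 2)
  'z' -> consonant phoneme (phonemes so far: 3)
Total phonemes: 3

3


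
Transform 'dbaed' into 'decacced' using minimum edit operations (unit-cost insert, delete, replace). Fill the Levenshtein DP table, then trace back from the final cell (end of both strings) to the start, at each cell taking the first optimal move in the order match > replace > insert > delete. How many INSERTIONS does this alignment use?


Edit distance = 4. Backtracking from cell (5, 8) with preference match > replace > insert > delete,
then listing the resulting alignment 'dbaed' -> 'decacced' left to right:
  Step 1: keep 'd'
  Step 2: insert 'e' [insertion #1]
  Step 3: replace b->c
  Step 4: keep 'a'
  Step 5: insert 'c' [insertion #2]
  Step 6: insert 'c' [insertion #3]
  Step 7: keep 'e'
  Step 8: keep 'd'
Total insertions: 3

3


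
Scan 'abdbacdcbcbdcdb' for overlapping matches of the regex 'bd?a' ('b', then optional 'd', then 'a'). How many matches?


Pattern: bd?a means 'b', then optional 'd', then 'a'.
Scanning 'abdbacdcbcbdcdb' position-by-position:
  Pos 0: window 'abd' -> no
  Pos 1: window 'bdb' -> no
  Pos 2: window 'dba' -> no
  Pos 3: window 'bac' -> MATCH
  Pos 4: window 'acd' -> no
  Pos 5: window 'cdc' -> no
  Pos 6: window 'dcb' -> no
  Pos 7: window 'cbc' -> no
  Pos 8: window 'bcb' -> no
  Pos 9: window 'cbd' -> no
  Pos 10: window 'bdc' -> no
  Pos 11: window 'dcd' -> no
  Pos 12: window 'cdb' -> no
  Pos 13: window 'db' -> no
  Pos 14: window 'b' -> no
Total matches: 1

1


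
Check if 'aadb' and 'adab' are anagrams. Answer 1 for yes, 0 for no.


Sort characters of 'aadb': 'aabd'
Sort characters of 'adab': 'aabd'
Sorted forms match -> they ARE anagrams
Result: 1

1


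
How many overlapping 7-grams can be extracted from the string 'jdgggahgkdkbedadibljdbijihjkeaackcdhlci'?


String 'jdgggahgkdkbedadibljdbijihjkeaackcdhlci' has length L = 39.
Number of overlapping n-grams = L - n + 1
Substituting: 39 - 7 + 1 = 33

33


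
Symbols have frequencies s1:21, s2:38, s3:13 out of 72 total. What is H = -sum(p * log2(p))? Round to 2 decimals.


Computing entropy H = -sum(p_i * log2(p_i)):
  s1: p = 21/72 = 0.2917, -p*log2(p) = 0.5185
  s2: p = 38/72 = 0.5278, -p*log2(p) = 0.4866
  s3: p = 13/72 = 0.1806, -p*log2(p) = 0.4459
H = sum of terms = 1.4510
Rounded to 2 decimals: 1.45

1.45


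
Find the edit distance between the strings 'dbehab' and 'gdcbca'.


Building DP table for s1='dbehab' (len 6) and s2='gdcbca' (len 6):
       g  d  c  b  c  a
    0  1  2  3  4  5  6
  d 1  1  1  2  3  4  5
  b 2  2  2  2  2  3  4
  e 3  3  3  3  3  3  4
  h 4  4  4  4  4  4  4
  a 5  5  5  5  5  5  4
  b 6  6  6  6  5  6  5
Edit distance = dp[6][6] = 5

5


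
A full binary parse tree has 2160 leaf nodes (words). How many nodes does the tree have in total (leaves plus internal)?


Leaf nodes (terminals): 2160
Internal nodes = n - 1 = 2160 - 1 = 2159
Total = leaves + internal = 2160 + 2159 = 4319

4319


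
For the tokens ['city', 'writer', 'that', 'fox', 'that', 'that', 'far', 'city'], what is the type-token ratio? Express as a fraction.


Tokens: 8
Unique types: ('city', 'far', 'fox', 'that', 'writer') = 5
TTR = 5/8
Already in lowest terms.

5/8


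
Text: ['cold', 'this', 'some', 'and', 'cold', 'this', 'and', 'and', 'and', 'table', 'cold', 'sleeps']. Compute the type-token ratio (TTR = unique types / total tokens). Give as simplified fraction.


Tokens: 12
Unique types: ('and', 'cold', 'sleeps', 'some', 'table', 'this') = 6
TTR = 6/12
Simplify: divide both by 6 -> 1/2
TTR = 1/2

1/2


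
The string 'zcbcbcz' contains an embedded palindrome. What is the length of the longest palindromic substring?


Scanning 'zcbcbcz' for palindromic substrings.
Substring at positions 0-6: 'zcbcbcz'.
Check: reverse('zcbcbcz') = 'zcbcbcz' -> palindrome confirmed.
No longer palindromic substring exists; longest length = 7

7


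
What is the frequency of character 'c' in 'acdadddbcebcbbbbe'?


Scanning 'acdadddbcebcbbbbe' for 'c':
  Position 1: 'c' -> MATCH (count: 1)
  Position 8: 'c' -> MATCH (count: 2)
  Position 11: 'c' -> MATCH (count: 3)
Total occurrences of 'c': 3

3


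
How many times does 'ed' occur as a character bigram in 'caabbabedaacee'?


Scanning 'caabbabedaacee' for bigram 'ed':
  Position 0: 'ca' -> no
  Position 1: 'aa' -> no
  Position 2: 'ab' -> no
  Position 3: 'bb' -> no
  Position 4: 'ba' -> no
  Position 5: 'ab' -> no
  Position 6: 'be' -> no
  Position 7: 'ed' -> MATCH
  Position 8: 'da' -> no
  Position 9: 'aa' -> no
  Position 10: 'ac' -> no
  Position 11: 'ce' -> no
  Position 12: 'ee' -> no
Total matches: 1

1


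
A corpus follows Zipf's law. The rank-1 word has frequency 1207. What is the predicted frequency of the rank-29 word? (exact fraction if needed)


Zipf's law: freq(rank) = f1 / rank
f1 = 1207, rank = 29
freq = 1207 / 29
GCD(1207, 29) = 1
Simplified: 1207/29

1207/29


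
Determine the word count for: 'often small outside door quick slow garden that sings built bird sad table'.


Counting words by splitting on spaces:
  Word 1: 'often'
  Word 2: 'small'
  Word 3: 'outside'
  Word 4: 'door'
  Word 5: 'quick'
  Word 6: 'slow'
  Word 7: 'garden'
  Word 8: 'that'
  Word 9: 'sings'
  Word 10: 'built'
  Word 11: 'bird'
  Word 12: 'sad'
  Word 13: 'table'
Total words: 13

13


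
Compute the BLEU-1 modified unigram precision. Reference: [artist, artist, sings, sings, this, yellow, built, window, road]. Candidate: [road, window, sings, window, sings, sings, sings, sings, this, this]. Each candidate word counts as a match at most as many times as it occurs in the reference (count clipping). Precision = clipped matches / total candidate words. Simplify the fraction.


Reference word counts: {'artist': 2, 'built': 1, 'road': 1, 'sings': 2, 'this': 1, 'window': 1, 'yellow': 1}
Checking each candidate word (with clipping):
  'road' -> in reference (ref count 1, used 1/1) -> match (matches: 1)
  'window' -> in reference (ref count 1, used 1/1) -> match (matches: 2)
  'sings' -> in reference (ref count 2, used 1/2) -> match (matches: 3)
  'window' -> ref count 1 already used up (1/1) -> clipped, no match (matches: 3)
  'sings' -> in reference (ref count 2, used 2/2) -> match (matches: 4)
  'sings' -> ref count 2 already used up (2/2) -> clipped, no match (matches: 4)
  'sings' -> ref count 2 already used up (2/2) -> clipped, no match (matches: 4)
  'sings' -> ref count 2 already used up (2/2) -> clipped, no match (matches: 4)
  'this' -> in reference (ref count 1, used 1/1) -> match (matches: 5)
  'this' -> ref count 1 already used up (1/1) -> clipped, no match (matches: 5)
Clipped matches: 5, Candidate length: 10
Precision = 5/10 = 1/2

1/2


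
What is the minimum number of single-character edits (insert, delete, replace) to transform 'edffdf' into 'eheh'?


Building DP table for s1='edffdf' (len 6) and s2='eheh' (len 4):
       e  h  e  h
    0  1  2  3  4
  e 1  0  1  2  3
  d 2  1  1  2  3
  f 3  2  2  2  3
  f 4  3  3  3  3
  d 5  4  4  4  4
  f 6  5  5  5  5
Edit distance = dp[6][4] = 5

5


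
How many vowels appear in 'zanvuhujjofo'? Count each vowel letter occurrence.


Scanning each character of 'zanvuhujjofo':
  Position 1: 'z' -> consonant (running count: 0)
  Position 2: 'a' -> vowel (running count: 1)
  Position 3: 'n' -> consonant (running count: 1)
  Position 4: 'v' -> consonant (running count: 1)
  Position 5: 'u' -> vowel (running count: 2)
  Position 6: 'h' -> consonant (running count: 2)
  Position 7: 'u' -> vowel (running count: 3)
  Position 8: 'j' -> consonant (running count: 3)
  Position 9: 'j' -> consonant (running count: 3)
  Position 10: 'o' -> vowel (running count: 4)
  Position 11: 'f' -> consonant (running count: 4)
  Position 12: 'o' -> vowel (running count: 5)
Total vowels: 5

5


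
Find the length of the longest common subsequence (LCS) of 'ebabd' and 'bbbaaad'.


DP table for LCS of 'ebabd' and 'bbbaaad':
       b  b  b  a  a  a  d
    0  0  0  0  0  0  0  0
  e 0  0  0  0  0  0  0  0
  b 0  1  1  1  1  1  1  1
  a 0  1  1  1  2  2  2  2
  b 0  1  2  2  2  2  2  2
  d 0  1  2  2  2  2  2  3
LCS: 'bad'
LCS length = 3

3


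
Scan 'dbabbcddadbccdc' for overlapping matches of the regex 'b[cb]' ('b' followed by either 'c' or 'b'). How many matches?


Pattern: b[cb] means 'b' followed by either 'c' or 'b'.
Scanning 'dbabbcddadbccdc' position-by-position:
  Pos 0: window 'db' -> no
  Pos 1: window 'ba' -> no
  Pos 2: window 'ab' -> no
  Pos 3: window 'bb' -> MATCH
  Pos 4: window 'bc' -> MATCH
  Pos 5: window 'cd' -> no
  Pos 6: window 'dd' -> no
  Pos 7: window 'da' -> no
  Pos 8: window 'ad' -> no
  Pos 9: window 'db' -> no
  Pos 10: window 'bc' -> MATCH
  Pos 11: window 'cc' -> no
  Pos 12: window 'cd' -> no
  Pos 13: window 'dc' -> no
  Pos 14: window 'c' -> no
Total matches: 3

3


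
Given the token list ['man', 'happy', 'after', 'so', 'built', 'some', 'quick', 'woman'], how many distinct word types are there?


Listing all tokens and tracking unique types:
  Token 1: 'man' -> NEW (unique so far: 1)
  Token 2: 'happy' -> NEW (unique so far: 2)
  Token 3: 'after' -> NEW (unique so far: 3)
  Token 4: 'so' -> NEW (unique so far: 4)
  Token 5: 'built' -> NEW (unique so far: 5)
  Token 6: 'some' -> NEW (unique so far: 6)
  Token 7: 'quick' -> NEW (unique so far: 7)
  Token 8: 'woman' -> NEW (unique so far: 8)
Unique types: ('after', 'built', 'happy', 'man', 'quick', 'so', 'some', 'woman')
Vocabulary size: 8

8


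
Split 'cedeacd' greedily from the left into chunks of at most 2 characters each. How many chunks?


'cedeacd' has 7 characters.
Chunking with max size 2:
  Chunk 1: 'ce' (positions 0-1)
  Chunk 2: 'de' (positions 2-3)
  Chunk 3: 'ac' (positions 4-5)
  Chunk 4: 'd' (positions 6-6)
Total chunks: ceil(7 / 2) = 4

4


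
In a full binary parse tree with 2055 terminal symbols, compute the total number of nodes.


Leaf nodes (terminals): 2055
Internal nodes = n - 1 = 2055 - 1 = 2054
Total = leaves + internal = 2055 + 2054 = 4109

4109


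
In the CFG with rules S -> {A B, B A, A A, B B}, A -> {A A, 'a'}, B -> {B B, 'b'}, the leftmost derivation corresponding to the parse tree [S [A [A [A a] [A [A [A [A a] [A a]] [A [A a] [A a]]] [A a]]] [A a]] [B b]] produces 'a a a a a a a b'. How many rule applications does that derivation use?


Every bracketed nonterminal node [X ...] in the tree is produced by exactly one rule application.
Reading the tree off as a leftmost derivation:
  Step 1: S  =>  A B   (applied S -> A B)
  Step 2: A B  =>  A A B   (applied A -> A A)
  Step 3: A A B  =>  A A A B   (applied A -> A A)
  Step 4: A A A B  =>  a A A B   (applied A -> a)
  Step 5: a A A B  =>  a A A A B   (applied A -> A A)
  Step 6: a A A A B  =>  a A A A A B   (applied A -> A A)
  Step 7: a A A A A B  =>  a A A A A A B   (applied A -> A A)
  Step 8: a A A A A A B  =>  a a A A A A B   (applied A -> a)
  Step 9: a a A A A A B  =>  a a a A A A B   (applied A -> a)
  Step 10: a a a A A A B  =>  a a a A A A A B   (applied A -> A A)
  Step 11: a a a A A A A B  =>  a a a a A A A B   (applied A -> a)
  Step 12: a a a a A A A B  =>  a a a a a A A B   (applied A -> a)
  Step 13: a a a a a A A B  =>  a a a a a a A B   (applied A -> a)
  Step 14: a a a a a a A B  =>  a a a a a a a B   (applied A -> a)
  Step 15: a a a a a a a B  =>  a a a a a a a b   (applied B -> b)
Final yield: a a a a a a a b
Total rewrite steps: 15

15


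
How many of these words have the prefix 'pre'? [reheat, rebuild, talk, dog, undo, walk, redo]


Checking each word for prefix 'pre':
  'reheat' -> no (count: 0)
  'rebuild' -> no (count: 0)
  'talk' -> no (count: 0)
  'dog' -> no (count: 0)
  'undo' -> no (count: 0)
  'walk' -> no (count: 0)
  'redo' -> no (count: 0)
Total with prefix 'pre': 0

0


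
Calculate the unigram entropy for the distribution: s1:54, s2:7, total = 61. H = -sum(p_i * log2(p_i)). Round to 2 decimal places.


Computing entropy H = -sum(p_i * log2(p_i)):
  s1: p = 54/61 = 0.8852, -p*log2(p) = 0.1557
  s2: p = 7/61 = 0.1148, -p*log2(p) = 0.3584
H = sum of terms = 0.5141
Rounded to 2 decimals: 0.51

0.51


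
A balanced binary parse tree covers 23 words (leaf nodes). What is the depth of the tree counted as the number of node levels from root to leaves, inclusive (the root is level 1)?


In a balanced binary tree with n leaves the deepest leaf is ceil(log2(n)) edges below the root,
so counting node levels inclusive of root and leaves gives ceil(log2(n)) + 1 levels.
log2(23) = 4.5236
ceil(4.5236) = 5
levels = 5 + 1 = 6

6


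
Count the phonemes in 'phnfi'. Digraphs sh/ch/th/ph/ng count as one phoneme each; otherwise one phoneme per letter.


Parsing 'phnfi' greedily, digraphs first:
  'ph' -> digraph (1 consonant phoneme) (phonemes so far: 1)
  'n' -> consonant phoneme (phonemes so far: 2)
  'f' -> consonant phoneme (phonemes so far: 3)
  'i' -> vowel phoneme (phonemes so far: 4)
Total phonemes: 4

4


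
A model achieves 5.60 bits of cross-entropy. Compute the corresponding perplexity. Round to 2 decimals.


Perplexity formula: PP = 2^H
H = 5.60
PP = 2^5.60
Decompose: 2^5.60 = 2^5 * 2^0.60
2^5 = 32, 2^0.60 ~ 1.5157166
PP ~ 32 * 1.5157166 = 48.5029312
Rounded to 2 decimals: 48.50

48.50


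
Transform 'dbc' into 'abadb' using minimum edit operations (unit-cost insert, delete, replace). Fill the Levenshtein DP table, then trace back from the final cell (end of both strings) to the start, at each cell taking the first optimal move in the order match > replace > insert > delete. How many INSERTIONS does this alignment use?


Edit distance = 4. Backtracking from cell (3, 5) with preference match > replace > insert > delete,
then listing the resulting alignment 'dbc' -> 'abadb' left to right:
  Step 1: replace d->a
  Step 2: keep 'b'
  Step 3: insert 'a' [insertion #1]
  Step 4: insert 'd' [insertion #2]
  Step 5: replace c->b
Total insertions: 2

2


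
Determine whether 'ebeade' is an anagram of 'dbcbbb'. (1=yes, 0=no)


Sort characters of 'ebeade': 'abdeee'
Sort characters of 'dbcbbb': 'bbbbcd'
Sorted forms differ -> they are NOT anagrams
Result: 0

0


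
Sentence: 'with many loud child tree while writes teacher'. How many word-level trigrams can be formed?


Word trigrams from [8] words:
  Trigram 1: (with many loud)
  Trigram 2: (many loud child)
  Trigram 3: (loud child tree)
  Trigram 4: (child tree while)
  Trigram 5: (tree while writes)
  Trigram 6: (while writes teacher)
Total word trigrams: 8 - 2 = 6

6


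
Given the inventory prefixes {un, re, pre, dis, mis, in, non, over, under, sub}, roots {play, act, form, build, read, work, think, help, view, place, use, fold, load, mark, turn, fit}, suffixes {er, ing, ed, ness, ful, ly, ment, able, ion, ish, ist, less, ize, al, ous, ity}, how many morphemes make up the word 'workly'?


Segmenting 'workly' against the inventory:
  'work' -> root (morpheme 1)
  'ly' -> suffix (morpheme 2)
Total morphemes: 2

2


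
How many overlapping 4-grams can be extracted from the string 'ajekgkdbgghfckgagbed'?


String 'ajekgkdbgghfckgagbed' has length L = 20.
Number of overlapping n-grams = L - n + 1
Substituting: 20 - 4 + 1 = 17

17


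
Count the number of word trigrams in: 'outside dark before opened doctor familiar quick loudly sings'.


Word trigrams from [9] words:
  Trigram 1: (outside dark before)
  Trigram 2: (dark before opened)
  Trigram 3: (before opened doctor)
  Trigram 4: (opened doctor familiar)
  Trigram 5: (doctor familiar quick)
  Trigram 6: (familiar quick loudly)
  Trigram 7: (quick loudly sings)
Total word trigrams: 9 - 2 = 7

7


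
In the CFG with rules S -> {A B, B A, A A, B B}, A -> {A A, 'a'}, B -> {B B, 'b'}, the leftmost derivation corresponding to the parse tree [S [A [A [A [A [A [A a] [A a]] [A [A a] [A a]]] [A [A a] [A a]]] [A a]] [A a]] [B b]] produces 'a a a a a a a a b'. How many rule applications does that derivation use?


Every bracketed nonterminal node [X ...] in the tree is produced by exactly one rule application.
Reading the tree off as a leftmost derivation:
  Step 1: S  =>  A B   (applied S -> A B)
  Step 2: A B  =>  A A B   (applied A -> A A)
  Step 3: A A B  =>  A A A B   (applied A -> A A)
  Step 4: A A A B  =>  A A A A B   (applied A -> A A)
  Step 5: A A A A B  =>  A A A A A B   (applied A -> A A)
  Step 6: A A A A A B  =>  A A A A A A B   (applied A -> A A)
  Step 7: A A A A A A B  =>  a A A A A A B   (applied A -> a)
  Step 8: a A A A A A B  =>  a a A A A A B   (applied A -> a)
  Step 9: a a A A A A B  =>  a a A A A A A B   (applied A -> A A)
  Step 10: a a A A A A A B  =>  a a a A A A A B   (applied A -> a)
  Step 11: a a a A A A A B  =>  a a a a A A A B   (applied A -> a)
  Step 12: a a a a A A A B  =>  a a a a A A A A B   (applied A -> A A)
  Step 13: a a a a A A A A B  =>  a a a a a A A A B   (applied A -> a)
  Step 14: a a a a a A A A B  =>  a a a a a a A A B   (applied A -> a)
  Step 15: a a a a a a A A B  =>  a a a a a a a A B   (applied A -> a)
  Step 16: a a a a a a a A B  =>  a a a a a a a a B   (applied A -> a)
  Step 17: a a a a a a a a B  =>  a a a a a a a a b   (applied B -> b)
Final yield: a a a a a a a a b
Total rewrite steps: 17

17


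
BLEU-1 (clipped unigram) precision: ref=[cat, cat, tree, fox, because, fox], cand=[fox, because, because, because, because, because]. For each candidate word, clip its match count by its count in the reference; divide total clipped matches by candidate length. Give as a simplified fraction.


Reference word counts: {'because': 1, 'cat': 2, 'fox': 2, 'tree': 1}
Checking each candidate word (with clipping):
  'fox' -> in reference (ref count 2, used 1/2) -> match (matches: 1)
  'because' -> in reference (ref count 1, used 1/1) -> match (matches: 2)
  'because' -> ref count 1 already used up (1/1) -> clipped, no match (matches: 2)
  'because' -> ref count 1 already used up (1/1) -> clipped, no match (matches: 2)
  'because' -> ref count 1 already used up (1/1) -> clipped, no match (matches: 2)
  'because' -> ref count 1 already used up (1/1) -> clipped, no match (matches: 2)
Clipped matches: 2, Candidate length: 6
Precision = 2/6 = 1/3

1/3


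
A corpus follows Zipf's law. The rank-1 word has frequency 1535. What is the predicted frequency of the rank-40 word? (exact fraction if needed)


Zipf's law: freq(rank) = f1 / rank
f1 = 1535, rank = 40
freq = 1535 / 40
GCD(1535, 40) = 5
Simplified: 307/8

307/8


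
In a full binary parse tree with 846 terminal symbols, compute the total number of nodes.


Leaf nodes (terminals): 846
Internal nodes = n - 1 = 846 - 1 = 845
Total = leaves + internal = 846 + 845 = 1691

1691


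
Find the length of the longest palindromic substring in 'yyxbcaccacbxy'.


Scanning 'yyxbcaccacbxy' for palindromic substrings.
Substring at positions 1-12: 'yxbcaccacbxy'.
Check: reverse('yxbcaccacbxy') = 'yxbcaccacbxy' -> palindrome confirmed.
Neighbouring characters ('y' / '-') break symmetry, so it cannot extend further.
No longer palindromic substring exists; longest length = 12

12


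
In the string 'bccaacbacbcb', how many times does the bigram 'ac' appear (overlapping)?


Scanning 'bccaacbacbcb' for bigram 'ac':
  Position 0: 'bc' -> no
  Position 1: 'cc' -> no
  Position 2: 'ca' -> no
  Position 3: 'aa' -> no
  Position 4: 'ac' -> MATCH
  Position 5: 'cb' -> no
  Position 6: 'ba' -> no
  Position 7: 'ac' -> MATCH
  Position 8: 'cb' -> no
  Position 9: 'bc' -> no
  Position 10: 'cb' -> no
Total matches: 2

2


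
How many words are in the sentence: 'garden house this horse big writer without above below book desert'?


Counting words by splitting on spaces:
  Word 1: 'garden'
  Word 2: 'house'
  Word 3: 'this'
  Word 4: 'horse'
  Word 5: 'big'
  Word 6: 'writer'
  Word 7: 'without'
  Word 8: 'above'
  Word 9: 'below'
  Word 10: 'book'
  Word 11: 'desert'
Total words: 11

11


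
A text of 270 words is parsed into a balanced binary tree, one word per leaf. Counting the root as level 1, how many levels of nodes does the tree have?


In a balanced binary tree with n leaves the deepest leaf is ceil(log2(n)) edges below the root,
so counting node levels inclusive of root and leaves gives ceil(log2(n)) + 1 levels.
log2(270) = 8.0768
ceil(8.0768) = 9
levels = 9 + 1 = 10

10


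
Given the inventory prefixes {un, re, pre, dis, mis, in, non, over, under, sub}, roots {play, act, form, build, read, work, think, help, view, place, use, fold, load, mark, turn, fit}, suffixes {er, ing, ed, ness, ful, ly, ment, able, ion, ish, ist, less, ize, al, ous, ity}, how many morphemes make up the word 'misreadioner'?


Segmenting 'misreadioner' against the inventory:
  'mis' -> prefix (morpheme 1)
  'read' -> root (morpheme 2)
  'ion' -> suffix (morpheme 3)
  'er' -> suffix (morpheme 4)
Total morphemes: 4

4


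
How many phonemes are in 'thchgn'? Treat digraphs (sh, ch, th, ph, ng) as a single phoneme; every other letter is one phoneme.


Parsing 'thchgn' greedily, digraphs first:
  'th' -> digraph (1 consonant phoneme) (phonemes so far: 1)
  'ch' -> digraph (1 consonant phoneme) (phonemes so far: 2)
  'g' -> consonant phoneme (phonemes so far: 3)
  'n' -> consonant phoneme (phonemes so far: 4)
Total phonemes: 4

4


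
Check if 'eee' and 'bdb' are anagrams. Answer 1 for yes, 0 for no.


Sort characters of 'eee': 'eee'
Sort characters of 'bdb': 'bbd'
Sorted forms differ -> they are NOT anagrams
Result: 0

0


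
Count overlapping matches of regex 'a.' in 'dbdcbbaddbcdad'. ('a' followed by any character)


Pattern: a. means 'a' followed by any character.
Scanning 'dbdcbbaddbcdad' position-by-position:
  Pos 0: window 'db' -> no
  Pos 1: window 'bd' -> no
  Pos 2: window 'dc' -> no
  Pos 3: window 'cb' -> no
  Pos 4: window 'bb' -> no
  Pos 5: window 'ba' -> no
  Pos 6: window 'ad' -> MATCH
  Pos 7: window 'dd' -> no
  Pos 8: window 'db' -> no
  Pos 9: window 'bc' -> no
  Pos 10: window 'cd' -> no
  Pos 11: window 'da' -> no
  Pos 12: window 'ad' -> MATCH
  Pos 13: window 'd' -> no
Total matches: 2

2


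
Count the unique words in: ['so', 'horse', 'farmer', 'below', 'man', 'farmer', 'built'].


Listing all tokens and tracking unique types:
  Token 1: 'so' -> NEW (unique so far: 1)
  Token 2: 'horse' -> NEW (unique so far: 2)
  Token 3: 'farmer' -> NEW (unique so far: 3)
  Token 4: 'below' -> NEW (unique so far: 4)
  Token 5: 'man' -> NEW (unique so far: 5)
  Token 6: 'farmer' -> duplicate (unique so far: 5)
  Token 7: 'built' -> NEW (unique so far: 6)
Unique types: ('below', 'built', 'farmer', 'horse', 'man', 'so')
Vocabulary size: 6

6


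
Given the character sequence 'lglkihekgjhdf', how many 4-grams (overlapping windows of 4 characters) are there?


String 'lglkihekgjhdf' has length L = 13.
Number of overlapping n-grams = L - n + 1
Substituting: 13 - 4 + 1 = 10

10


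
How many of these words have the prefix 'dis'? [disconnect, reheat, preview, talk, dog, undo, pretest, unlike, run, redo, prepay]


Checking each word for prefix 'dis':
  'disconnect' -> YES, starts with 'dis' (count: 1)
  'reheat' -> no (count: 1)
  'preview' -> no (count: 1)
  'talk' -> no (count: 1)
  'dog' -> no (count: 1)
  'undo' -> no (count: 1)
  'pretest' -> no (count: 1)
  'unlike' -> no (count: 1)
  'run' -> no (count: 1)
  'redo' -> no (count: 1)
  'prepay' -> no (count: 1)
Total with prefix 'dis': 1

1


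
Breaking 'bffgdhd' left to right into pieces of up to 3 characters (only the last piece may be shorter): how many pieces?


'bffgdhd' has 7 characters.
Chunking with max size 3:
  Chunk 1: 'bff' (positions 0-2)
  Chunk 2: 'gdh' (positions 3-5)
  Chunk 3: 'd' (positions 6-6)
Total chunks: ceil(7 / 3) = 3

3


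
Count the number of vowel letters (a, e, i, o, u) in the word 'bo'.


Scanning each character of 'bo':
  Position 1: 'b' -> consonant (running count: 0)
  Position 2: 'o' -> vowel (running count: 1)
Total vowels: 1

1


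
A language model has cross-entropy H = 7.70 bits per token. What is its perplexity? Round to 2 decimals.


Perplexity formula: PP = 2^H
H = 7.70
PP = 2^7.70
Decompose: 2^7.70 = 2^7 * 2^0.70
2^7 = 128, 2^0.70 ~ 1.6245048
PP ~ 128 * 1.6245048 = 207.9366144
Rounded to 2 decimals: 207.94

207.94


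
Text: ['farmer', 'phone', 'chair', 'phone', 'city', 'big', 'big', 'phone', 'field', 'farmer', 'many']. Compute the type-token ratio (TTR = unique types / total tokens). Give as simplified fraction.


Tokens: 11
Unique types: ('big', 'chair', 'city', 'farmer', 'field', 'many', 'phone') = 7
TTR = 7/11
Already in lowest terms.

7/11


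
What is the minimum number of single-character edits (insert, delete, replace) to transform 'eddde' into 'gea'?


Building DP table for s1='eddde' (len 5) and s2='gea' (len 3):
       g  e  a
    0  1  2  3
  e 1  1  1  2
  d 2  2  2  2
  d 3  3  3  3
  d 4  4  4  4
  e 5  5  4  5
Edit distance = dp[5][3] = 5

5


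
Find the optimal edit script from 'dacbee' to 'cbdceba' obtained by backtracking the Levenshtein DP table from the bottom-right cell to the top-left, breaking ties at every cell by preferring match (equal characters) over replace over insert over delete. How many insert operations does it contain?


Edit distance = 6. Backtracking from cell (6, 7) with preference match > replace > insert > delete,
then listing the resulting alignment 'dacbee' -> 'cbdceba' left to right:
  Step 1: insert 'c' [insertion #1]
  Step 2: replace d->b
  Step 3: replace a->d
  Step 4: keep 'c'
  Step 5: replace b->e
  Step 6: replace e->b
  Step 7: replace e->a
Total insertions: 1

1


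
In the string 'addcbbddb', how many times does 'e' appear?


Scanning 'addcbbddb' for 'e':
  No matches found.
Total occurrences of 'e': 0

0


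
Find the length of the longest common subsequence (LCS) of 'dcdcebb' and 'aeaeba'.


DP table for LCS of 'dcdcebb' and 'aeaeba':
       a  e  a  e  b  a
    0  0  0  0  0  0  0
  d 0  0  0  0  0  0  0
  c 0  0  0  0  0  0  0
  d 0  0  0  0  0  0  0
  c 0  0  0  0  0  0  0
  e 0  0  1  1  1  1  1
  b 0  0  1  1  1  2  2
  b 0  0  1  1  1  2  2
LCS: 'eb'
LCS length = 2

2


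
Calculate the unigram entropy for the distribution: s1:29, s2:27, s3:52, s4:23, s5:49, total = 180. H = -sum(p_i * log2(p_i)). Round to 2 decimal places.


Computing entropy H = -sum(p_i * log2(p_i)):
  s1: p = 29/180 = 0.1611, -p*log2(p) = 0.4243
  s2: p = 27/180 = 0.1500, -p*log2(p) = 0.4105
  s3: p = 52/180 = 0.2889, -p*log2(p) = 0.5175
  s4: p = 23/180 = 0.1278, -p*log2(p) = 0.3793
  s5: p = 49/180 = 0.2722, -p*log2(p) = 0.5110
H = sum of terms = 2.2426
Rounded to 2 decimals: 2.24

2.24


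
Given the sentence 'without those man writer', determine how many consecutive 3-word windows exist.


Word trigrams from [4] words:
  Trigram 1: (without those man)
  Trigram 2: (those man writer)
Total word trigrams: 4 - 2 = 2

2


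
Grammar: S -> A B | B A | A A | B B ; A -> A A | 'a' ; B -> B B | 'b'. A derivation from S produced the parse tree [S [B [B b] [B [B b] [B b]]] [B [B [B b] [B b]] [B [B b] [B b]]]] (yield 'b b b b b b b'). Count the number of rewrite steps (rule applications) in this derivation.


Every bracketed nonterminal node [X ...] in the tree is produced by exactly one rule application.
Reading the tree off as a leftmost derivation:
  Step 1: S  =>  B B   (applied S -> B B)
  Step 2: B B  =>  B B B   (applied B -> B B)
  Step 3: B B B  =>  b B B   (applied B -> b)
  Step 4: b B B  =>  b B B B   (applied B -> B B)
  Step 5: b B B B  =>  b b B B   (applied B -> b)
  Step 6: b b B B  =>  b b b B   (applied B -> b)
  Step 7: b b b B  =>  b b b B B   (applied B -> B B)
  Step 8: b b b B B  =>  b b b B B B   (applied B -> B B)
  Step 9: b b b B B B  =>  b b b b B B   (applied B -> b)
  Step 10: b b b b B B  =>  b b b b b B   (applied B -> b)
  Step 11: b b b b b B  =>  b b b b b B B   (applied B -> B B)
  Step 12: b b b b b B B  =>  b b b b b b B   (applied B -> b)
  Step 13: b b b b b b B  =>  b b b b b b b   (applied B -> b)
Final yield: b b b b b b b
Total rewrite steps: 13

13
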